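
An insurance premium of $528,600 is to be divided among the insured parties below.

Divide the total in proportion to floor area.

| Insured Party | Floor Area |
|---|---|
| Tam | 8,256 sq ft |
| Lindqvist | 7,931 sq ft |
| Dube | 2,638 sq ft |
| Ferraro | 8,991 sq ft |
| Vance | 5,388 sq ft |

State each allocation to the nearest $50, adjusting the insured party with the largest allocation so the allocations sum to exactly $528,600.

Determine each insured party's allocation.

Tam: $131,450; Lindqvist: $126,250; Dube: $42,000; Ferraro: $143,100; Vance: $85,800

Floor area total: 33,204.
Proportional shares: Tam 8,256/33,204 × $528,600 = 131,433.61; Lindqvist 7,931/33,204 × $528,600 = 126,259.69; Dube 2,638/33,204 × $528,600 = 41,996.35; Ferraro 8,991/33,204 × $528,600 = 143,134.64; Vance 5,388/33,204 × $528,600 = 85,775.71.
Rounded to nearest $50: Tam $131,450; Lindqvist $126,250; Dube $42,000; Ferraro $143,150; Vance $85,800. Sum = $528,650.
Difference $528,600 − $528,650 = −$50 applied to largest allocation (Ferraro): Ferraro becomes $143,100.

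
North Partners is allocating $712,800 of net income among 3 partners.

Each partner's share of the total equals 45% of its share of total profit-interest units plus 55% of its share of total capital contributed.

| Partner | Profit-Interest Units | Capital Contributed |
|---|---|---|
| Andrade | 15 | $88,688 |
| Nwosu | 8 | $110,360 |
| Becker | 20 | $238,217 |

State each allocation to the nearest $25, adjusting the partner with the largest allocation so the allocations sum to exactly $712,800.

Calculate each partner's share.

Andrade: $191,400 · Nwosu: $158,625 · Becker: $362,775

Profit-interest units total 43; capital contributed total 437,265.
Combined weights (45% profit-interest units + 55% capital contributed): Andrade 0.2685; Nwosu 0.2225; Becker 0.5089.
Unrounded shares: Andrade 191,408.29; Nwosu 158,622.08; Becker 362,769.63.
Rounded to nearest $25: Andrade $191,400; Nwosu $158,625; Becker $362,775. Sum = $712,800.
No rounding difference to absorb.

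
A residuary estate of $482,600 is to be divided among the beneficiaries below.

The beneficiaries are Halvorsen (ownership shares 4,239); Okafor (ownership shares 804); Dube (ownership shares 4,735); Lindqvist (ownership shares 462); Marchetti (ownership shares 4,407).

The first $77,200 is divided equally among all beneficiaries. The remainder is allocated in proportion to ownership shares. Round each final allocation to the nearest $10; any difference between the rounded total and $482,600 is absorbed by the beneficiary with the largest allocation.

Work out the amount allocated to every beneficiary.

Equal tier: $77,200 ÷ 5 = $15,440 apiece.
Remainder $405,400 by ownership shares (total 14,647): Halvorsen 117,327.14 → $117,330; Okafor 22,253.13 → $22,250; Dube 131,055.44 → $131,060; Lindqvist 12,787.25 → $12,790; Marchetti 121,977.05 → $121,980.
Rounding difference −$10 on remainder applied to Dube.
Totals: Halvorsen $15,440 + $117,330 = $132,770; Okafor $15,440 + $22,250 = $37,690; Dube $15,440 + $131,050 = $146,490; Lindqvist $15,440 + $12,790 = $28,230; Marchetti $15,440 + $121,980 = $137,420.

Halvorsen: $132,770; Okafor: $37,690; Dube: $146,490; Lindqvist: $28,230; Marchetti: $137,420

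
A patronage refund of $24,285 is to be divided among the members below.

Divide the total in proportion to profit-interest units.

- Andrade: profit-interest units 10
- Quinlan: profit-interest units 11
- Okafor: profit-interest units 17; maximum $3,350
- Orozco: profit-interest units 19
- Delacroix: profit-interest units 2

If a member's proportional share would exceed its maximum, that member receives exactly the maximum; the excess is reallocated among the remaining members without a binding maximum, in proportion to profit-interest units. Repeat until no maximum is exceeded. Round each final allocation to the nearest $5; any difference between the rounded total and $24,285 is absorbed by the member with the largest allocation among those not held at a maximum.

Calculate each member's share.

Andrade: $4,985 · Quinlan: $5,485 · Okafor: $3,350 · Orozco: $9,470 · Delacroix: $995

Combined profit-interest units = 59.
Unconstrained shares: Andrade 4,116.10; Quinlan 4,527.71; Okafor 6,997.37; Orozco 7,820.59; Delacroix 823.22.
Capped: Okafor ($3,350); balance $20,935 reallocated over remaining profit-interest units 42.
Shares after redistribution: Andrade 4,984.52 → $4,985; Quinlan 5,482.98 → $5,485; Orozco 9,470.60 → $9,470; Delacroix 996.90 → $995.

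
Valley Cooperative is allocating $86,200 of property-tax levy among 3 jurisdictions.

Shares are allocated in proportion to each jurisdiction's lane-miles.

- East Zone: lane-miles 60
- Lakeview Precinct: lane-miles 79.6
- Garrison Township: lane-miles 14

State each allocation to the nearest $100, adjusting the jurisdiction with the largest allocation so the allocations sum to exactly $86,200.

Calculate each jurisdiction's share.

East Zone: $33,700; Lakeview Precinct: $44,600; Garrison Township: $7,900

Total lane-miles = 153.6.
Unrounded shares: East Zone 60/153.6 × $86,200 = 33,671.88; Lakeview Precinct 79.6/153.6 × $86,200 = 44,671.35; Garrison Township 14/153.6 × $86,200 = 7,856.77.
Rounded to nearest $100: East Zone $33,700; Lakeview Precinct $44,700; Garrison Township $7,900. Sum = $86,300.
Difference $86,200 − $86,300 = −$100 applied to largest allocation (Lakeview Precinct): Lakeview Precinct becomes $44,600.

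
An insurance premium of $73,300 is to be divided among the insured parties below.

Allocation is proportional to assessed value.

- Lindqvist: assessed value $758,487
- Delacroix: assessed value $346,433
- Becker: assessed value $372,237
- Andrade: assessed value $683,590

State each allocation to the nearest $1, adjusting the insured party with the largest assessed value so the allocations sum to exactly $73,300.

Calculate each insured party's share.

Sum of assessed value: 758,487 + 346,433 + 372,237 + 683,590 = 2,160,747.
Unrounded shares: Lindqvist 25,730.498; Delacroix 11,752.20; Becker 12,627.56; Andrade 23,189.73.
After rounding ($1): Lindqvist $25,730; Delacroix $11,752; Becker $12,628; Andrade $23,190. Sum = $73,300.
No rounding difference to absorb.

Lindqvist: $25,730 | Delacroix: $11,752 | Becker: $12,628 | Andrade: $23,190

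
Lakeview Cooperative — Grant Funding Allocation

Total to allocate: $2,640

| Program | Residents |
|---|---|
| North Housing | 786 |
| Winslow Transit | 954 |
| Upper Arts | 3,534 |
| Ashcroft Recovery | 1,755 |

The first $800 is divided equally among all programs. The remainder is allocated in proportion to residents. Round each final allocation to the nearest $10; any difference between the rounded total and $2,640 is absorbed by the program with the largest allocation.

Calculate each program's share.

North Housing: $410 · Winslow Transit: $450 · Upper Arts: $1,120 · Ashcroft Recovery: $660

First tranche $800 split equally: $200 each.
Remainder $1,840 by residents (total 7,029): North Housing 205.75 → $210; Winslow Transit 249.73 → $250; Upper Arts 925.10 → $930; Ashcroft Recovery 459.41 → $460.
Rounding difference −$10 on remainder applied to Upper Arts.
Totals: North Housing $200 + $210 = $410; Winslow Transit $200 + $250 = $450; Upper Arts $200 + $920 = $1,120; Ashcroft Recovery $200 + $460 = $660.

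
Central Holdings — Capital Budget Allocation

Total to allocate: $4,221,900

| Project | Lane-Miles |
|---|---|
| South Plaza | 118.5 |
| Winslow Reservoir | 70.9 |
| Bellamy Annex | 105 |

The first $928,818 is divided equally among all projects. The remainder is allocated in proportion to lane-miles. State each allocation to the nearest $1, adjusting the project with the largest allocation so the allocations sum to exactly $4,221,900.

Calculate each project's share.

$928,818 shared equally gives $309,606 per project.
Remainder $3,293,082 by lane-miles (total 294.4): South Plaza 1,325,510.25 → $1,325,510; Winslow Reservoir 793,069.00 → $793,069; Bellamy Annex 1,174,502.75 → $1,174,503.
Totals: South Plaza $309,606 + $1,325,510 = $1,635,116; Winslow Reservoir $309,606 + $793,069 = $1,102,675; Bellamy Annex $309,606 + $1,174,503 = $1,484,109.

South Plaza: $1,635,116 | Winslow Reservoir: $1,102,675 | Bellamy Annex: $1,484,109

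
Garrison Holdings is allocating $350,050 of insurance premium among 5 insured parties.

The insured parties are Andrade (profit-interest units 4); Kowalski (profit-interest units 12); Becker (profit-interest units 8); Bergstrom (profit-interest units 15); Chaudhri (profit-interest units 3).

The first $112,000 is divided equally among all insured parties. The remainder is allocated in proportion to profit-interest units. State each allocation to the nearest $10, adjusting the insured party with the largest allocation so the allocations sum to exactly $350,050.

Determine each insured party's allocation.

Andrade: $45,070 · Kowalski: $90,410 · Becker: $67,740 · Bergstrom: $107,430 · Chaudhri: $39,400

First tranche $112,000 split equally: $22,400 each.
Remainder $238,050 by profit-interest units (total 42): Andrade 22,671.43 → $22,670; Kowalski 68,014.29 → $68,010; Becker 45,342.86 → $45,340; Bergstrom 85,017.86 → $85,020; Chaudhri 17,003.57 → $17,000.
Rounding difference +$10 on remainder applied to Bergstrom.
Totals: Andrade $22,400 + $22,670 = $45,070; Kowalski $22,400 + $68,010 = $90,410; Becker $22,400 + $45,340 = $67,740; Bergstrom $22,400 + $85,030 = $107,430; Chaudhri $22,400 + $17,000 = $39,400.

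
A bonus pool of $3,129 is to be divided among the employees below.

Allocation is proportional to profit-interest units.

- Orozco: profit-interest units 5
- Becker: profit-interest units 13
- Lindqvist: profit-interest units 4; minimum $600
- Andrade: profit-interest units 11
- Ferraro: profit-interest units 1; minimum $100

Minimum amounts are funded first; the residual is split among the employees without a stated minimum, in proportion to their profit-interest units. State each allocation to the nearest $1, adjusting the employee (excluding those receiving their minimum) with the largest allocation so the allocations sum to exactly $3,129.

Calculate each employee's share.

Guaranteed amounts: Lindqvist $600; Ferraro $100. Residual $2,429.
Residual split over remaining profit-interest units 29: Orozco 418.79 → $419; Becker 1,088.86 → $1,089; Andrade 921.34 → $921.

Orozco: $419 | Becker: $1,089 | Lindqvist: $600 | Andrade: $921 | Ferraro: $100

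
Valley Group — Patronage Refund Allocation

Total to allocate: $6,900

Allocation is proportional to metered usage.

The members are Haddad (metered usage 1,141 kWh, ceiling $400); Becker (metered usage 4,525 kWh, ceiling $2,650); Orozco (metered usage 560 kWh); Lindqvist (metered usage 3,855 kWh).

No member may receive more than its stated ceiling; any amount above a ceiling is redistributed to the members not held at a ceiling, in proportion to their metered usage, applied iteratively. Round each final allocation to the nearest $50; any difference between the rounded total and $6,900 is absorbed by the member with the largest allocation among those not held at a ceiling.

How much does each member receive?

Total metered usage = 10,081.
Unconstrained shares: Haddad 780.96; Becker 3,097.16; Orozco 383.30; Lindqvist 2,638.58.
Capped: Haddad ($400), Becker ($2,650); balance $3,850 reallocated over remaining metered usage 4,415.
Redistributed shares: Orozco 488.34 → $500; Lindqvist 3,361.66 → $3,350.

Haddad: $400 | Becker: $2,650 | Orozco: $500 | Lindqvist: $3,350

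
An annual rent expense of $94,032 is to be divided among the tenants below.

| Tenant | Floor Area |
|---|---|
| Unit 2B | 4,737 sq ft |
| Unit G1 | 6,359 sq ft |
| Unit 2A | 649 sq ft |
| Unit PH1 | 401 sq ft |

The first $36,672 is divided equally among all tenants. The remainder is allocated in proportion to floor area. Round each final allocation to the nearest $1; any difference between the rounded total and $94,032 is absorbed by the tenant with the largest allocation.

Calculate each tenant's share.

First tranche $36,672 split equally: $9,168 each.
Remainder $57,360 by floor area (total 12,146): Unit 2B 22,370.68 → $22,371; Unit G1 30,030.65 → $30,031; Unit 2A 3,064.93 → $3,065; Unit PH1 1,893.74 → $1,894.
Rounding difference −$1 on remainder applied to Unit G1.
Totals: Unit 2B $9,168 + $22,371 = $31,539; Unit G1 $9,168 + $30,030 = $39,198; Unit 2A $9,168 + $3,065 = $12,233; Unit PH1 $9,168 + $1,894 = $11,062.

Unit 2B: $31,539 | Unit G1: $39,198 | Unit 2A: $12,233 | Unit PH1: $11,062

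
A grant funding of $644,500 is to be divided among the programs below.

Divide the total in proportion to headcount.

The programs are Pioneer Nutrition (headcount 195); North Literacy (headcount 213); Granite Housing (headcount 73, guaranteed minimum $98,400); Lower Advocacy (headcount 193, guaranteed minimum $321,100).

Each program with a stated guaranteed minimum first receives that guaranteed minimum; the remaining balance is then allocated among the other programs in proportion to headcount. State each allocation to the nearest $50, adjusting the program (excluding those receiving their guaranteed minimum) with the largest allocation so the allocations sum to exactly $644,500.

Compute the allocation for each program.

Pioneer Nutrition: $107,550; North Literacy: $117,450; Granite Housing: $98,400; Lower Advocacy: $321,100

Guaranteed amounts: Granite Housing $98,400; Lower Advocacy $321,100. Residual $225,000.
Residual split over remaining headcount 408: Pioneer Nutrition 107,536.76 → $107,550; North Literacy 117,463.24 → $117,450.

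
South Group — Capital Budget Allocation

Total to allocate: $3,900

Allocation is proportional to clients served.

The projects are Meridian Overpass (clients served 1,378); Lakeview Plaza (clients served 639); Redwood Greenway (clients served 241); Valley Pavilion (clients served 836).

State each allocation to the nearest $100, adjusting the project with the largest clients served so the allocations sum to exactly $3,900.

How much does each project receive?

Total clients served = 1,378 + 639 + 241 + 836 = 3,094.
Raw shares: Meridian Overpass 1,736.97; Lakeview Plaza 805.46; Redwood Greenway 303.78; Valley Pavilion 1,053.78.
After rounding ($100): Meridian Overpass $1,700; Lakeview Plaza $800; Redwood Greenway $300; Valley Pavilion $1,100. Sum = $3,900.
Sum already equals the total — no adjustment.

Meridian Overpass: $1,700 | Lakeview Plaza: $800 | Redwood Greenway: $300 | Valley Pavilion: $1,100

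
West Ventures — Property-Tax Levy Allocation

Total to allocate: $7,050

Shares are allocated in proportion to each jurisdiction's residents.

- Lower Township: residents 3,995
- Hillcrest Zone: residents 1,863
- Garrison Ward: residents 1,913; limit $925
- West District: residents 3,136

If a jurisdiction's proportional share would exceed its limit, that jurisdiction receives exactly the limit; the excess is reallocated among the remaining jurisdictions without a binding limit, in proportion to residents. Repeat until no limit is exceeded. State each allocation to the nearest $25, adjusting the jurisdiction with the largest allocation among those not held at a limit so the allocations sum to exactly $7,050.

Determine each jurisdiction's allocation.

Combined residents = 10,907.
Proportional shares (ignoring caps): Lower Township 2,582.26; Hillcrest Zone 1,204.19; Garrison Ward 1,236.51; West District 2,027.03.
Cap binds for Garrison Ward ($925); residual $6,125 reallocated over remaining residents 8,994.
Redistributed shares: Lower Township 2,720.63 → $2,725; Hillcrest Zone 1,268.72 → $1,275; West District 2,135.65 → $2,125.

Lower Township: $2,725 | Hillcrest Zone: $1,275 | Garrison Ward: $925 | West District: $2,125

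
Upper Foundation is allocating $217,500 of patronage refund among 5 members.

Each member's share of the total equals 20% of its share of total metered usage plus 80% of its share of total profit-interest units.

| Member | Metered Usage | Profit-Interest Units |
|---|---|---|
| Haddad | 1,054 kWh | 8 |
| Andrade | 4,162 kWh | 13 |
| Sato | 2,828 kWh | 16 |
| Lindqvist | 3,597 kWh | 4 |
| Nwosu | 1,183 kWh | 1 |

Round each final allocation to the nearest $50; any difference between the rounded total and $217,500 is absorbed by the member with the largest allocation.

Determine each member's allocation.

Haddad: $36,700 | Andrade: $67,950 | Sato: $75,950 | Lindqvist: $28,750 | Nwosu: $8,150

Metered usage total 12,824; profit-interest units total 42.
Blended shares (20% metered usage + 80% profit-interest units): Haddad 0.1688; Andrade 0.3125; Sato 0.3489; Lindqvist 0.1323; Nwosu 0.0375.
Raw shares: Haddad 36,718.11; Andrade 67,974.97; Sato 75,878.51; Lindqvist 28,772.73; Nwosu 8,155.68.
After rounding ($50): Haddad $36,700; Andrade $67,950; Sato $75,900; Lindqvist $28,750; Nwosu $8,150. Sum = $217,450.
Difference $217,500 − $217,450 = +$50 applied to largest allocation (Sato): Sato becomes $75,950.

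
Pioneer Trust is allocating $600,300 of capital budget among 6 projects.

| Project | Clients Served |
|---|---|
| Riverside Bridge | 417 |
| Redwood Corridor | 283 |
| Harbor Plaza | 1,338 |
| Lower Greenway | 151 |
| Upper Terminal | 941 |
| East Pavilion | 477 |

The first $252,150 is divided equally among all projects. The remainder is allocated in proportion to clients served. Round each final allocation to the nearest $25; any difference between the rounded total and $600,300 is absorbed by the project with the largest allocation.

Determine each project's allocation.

First tranche $252,150 split equally: $42,025 each.
Remainder $348,150 by clients served (total 3,607): Riverside Bridge 40,249.11 → $40,250; Redwood Corridor 27,315.35 → $27,325; Harbor Plaza 129,144.64 → $129,150; Lower Greenway 14,574.62 → $14,575; Upper Terminal 90,825.94 → $90,825; East Pavilion 46,040.35 → $46,050.
Rounding difference −$25 on remainder applied to Harbor Plaza.
Totals: Riverside Bridge $42,025 + $40,250 = $82,275; Redwood Corridor $42,025 + $27,325 = $69,350; Harbor Plaza $42,025 + $129,125 = $171,150; Lower Greenway $42,025 + $14,575 = $56,600; Upper Terminal $42,025 + $90,825 = $132,850; East Pavilion $42,025 + $46,050 = $88,075.

Riverside Bridge: $82,275 · Redwood Corridor: $69,350 · Harbor Plaza: $171,150 · Lower Greenway: $56,600 · Upper Terminal: $132,850 · East Pavilion: $88,075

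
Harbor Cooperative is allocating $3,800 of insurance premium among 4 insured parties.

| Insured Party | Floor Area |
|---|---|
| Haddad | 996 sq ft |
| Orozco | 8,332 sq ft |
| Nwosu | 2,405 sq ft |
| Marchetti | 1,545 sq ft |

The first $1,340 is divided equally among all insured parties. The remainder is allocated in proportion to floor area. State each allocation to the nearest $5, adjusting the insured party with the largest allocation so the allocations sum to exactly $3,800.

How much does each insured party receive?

Haddad: $520; Orozco: $1,880; Nwosu: $780; Marchetti: $620

First tranche $1,340 split equally: $335 each.
Remainder $2,460 by floor area (total 13,278): Haddad 184.53 → $185; Orozco 1,543.66 → $1,545; Nwosu 445.57 → $445; Marchetti 286.24 → $285.
Totals: Haddad $335 + $185 = $520; Orozco $335 + $1,545 = $1,880; Nwosu $335 + $445 = $780; Marchetti $335 + $285 = $620.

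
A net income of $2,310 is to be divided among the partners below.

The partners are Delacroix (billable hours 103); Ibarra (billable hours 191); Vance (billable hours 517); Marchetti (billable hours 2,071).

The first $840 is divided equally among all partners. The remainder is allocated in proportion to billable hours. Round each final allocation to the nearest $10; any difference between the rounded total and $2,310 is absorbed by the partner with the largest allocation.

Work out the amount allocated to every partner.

Delacroix: $260 | Ibarra: $310 | Vance: $470 | Marchetti: $1,270

First tranche $840 split equally: $210 each.
Remainder $1,470 by billable hours (total 2,882): Delacroix 52.54 → $50; Ibarra 97.42 → $100; Vance 263.70 → $260; Marchetti 1,056.34 → $1,060.
Totals: Delacroix $210 + $50 = $260; Ibarra $210 + $100 = $310; Vance $210 + $260 = $470; Marchetti $210 + $1,060 = $1,270.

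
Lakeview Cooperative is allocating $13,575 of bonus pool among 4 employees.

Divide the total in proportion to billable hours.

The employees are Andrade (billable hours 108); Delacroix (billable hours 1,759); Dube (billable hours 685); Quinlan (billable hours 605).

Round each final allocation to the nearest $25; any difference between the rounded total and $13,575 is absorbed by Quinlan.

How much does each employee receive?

Andrade: $475; Delacroix: $7,575; Dube: $2,950; Quinlan: $2,575

Total billable hours = 3,157.
Pro-rata amounts: Andrade 108/3,157 × $13,575 = 464.40; Delacroix 1,759/3,157 × $13,575 = 7,563.64; Dube 685/3,157 × $13,575 = 2,945.48; Quinlan 605/3,157 × $13,575 = 2,601.48.
Rounded to nearest $25: Andrade $475; Delacroix $7,575; Dube $2,950; Quinlan $2,600. Sum = $13,600.
Difference $13,575 − $13,600 = −$25 applied to Quinlan: Quinlan becomes $2,575.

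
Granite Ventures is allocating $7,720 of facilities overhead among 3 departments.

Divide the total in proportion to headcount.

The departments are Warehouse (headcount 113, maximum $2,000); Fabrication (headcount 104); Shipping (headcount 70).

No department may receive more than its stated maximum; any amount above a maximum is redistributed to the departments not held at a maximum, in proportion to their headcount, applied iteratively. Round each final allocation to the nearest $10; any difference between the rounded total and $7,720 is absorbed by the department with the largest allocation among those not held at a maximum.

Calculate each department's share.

Warehouse: $2,000; Fabrication: $3,420; Shipping: $2,300

Total headcount = 287.
Proportional shares (ignoring caps): Warehouse 3,039.58; Fabrication 2,797.49; Shipping 1,882.93.
Held at cap: Warehouse ($2,000); balance $5,720 reallocated over remaining headcount 174.
Remaining shares: Fabrication 3,418.85 → $3,420; Shipping 2,301.15 → $2,300.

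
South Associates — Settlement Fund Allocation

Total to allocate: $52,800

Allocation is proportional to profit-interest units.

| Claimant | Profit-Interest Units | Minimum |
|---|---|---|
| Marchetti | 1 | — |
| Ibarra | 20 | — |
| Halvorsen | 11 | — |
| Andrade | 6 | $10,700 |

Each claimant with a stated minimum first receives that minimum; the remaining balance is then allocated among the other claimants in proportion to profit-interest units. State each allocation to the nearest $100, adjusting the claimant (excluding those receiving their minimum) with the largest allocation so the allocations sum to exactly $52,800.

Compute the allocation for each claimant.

Minimums first: Andrade $10,700. Residual $42,100.
Residual split over remaining profit-interest units 32: Marchetti 1,315.62 → $1,300; Ibarra 26,312.50 → $26,300; Halvorsen 14,471.88 → $14,500.

Marchetti: $1,300; Ibarra: $26,300; Halvorsen: $14,500; Andrade: $10,700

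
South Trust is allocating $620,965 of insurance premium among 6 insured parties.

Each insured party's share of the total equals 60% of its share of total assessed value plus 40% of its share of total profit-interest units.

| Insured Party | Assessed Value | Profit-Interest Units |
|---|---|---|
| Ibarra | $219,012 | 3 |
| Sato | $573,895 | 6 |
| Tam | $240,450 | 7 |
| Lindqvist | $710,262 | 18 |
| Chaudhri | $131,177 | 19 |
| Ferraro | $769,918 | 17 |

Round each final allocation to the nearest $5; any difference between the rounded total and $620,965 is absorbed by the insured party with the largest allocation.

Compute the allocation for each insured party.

Ibarra: $41,500 · Sato: $102,140 · Tam: $58,710 · Lindqvist: $163,930 · Chaudhri: $85,900 · Ferraro: $168,785

Assessed value total 2,644,714; profit-interest units total 70.
Blended shares (60% assessed value + 40% profit-interest units): Ibarra 0.0668; Sato 0.1645; Tam 0.0946; Lindqvist 0.2640; Chaudhri 0.1383; Ferraro 0.2718.
Raw shares: Ibarra 41,498.84; Sato 102,138.75; Tam 58,712.44; Lindqvist 163,930.16; Chaudhri 85,898.86; Ferraro 168,785.94.
Rounded to nearest $5: Ibarra $41,500; Sato $102,140; Tam $58,710; Lindqvist $163,930; Chaudhri $85,900; Ferraro $168,785. Sum = $620,965.
No rounding difference to absorb.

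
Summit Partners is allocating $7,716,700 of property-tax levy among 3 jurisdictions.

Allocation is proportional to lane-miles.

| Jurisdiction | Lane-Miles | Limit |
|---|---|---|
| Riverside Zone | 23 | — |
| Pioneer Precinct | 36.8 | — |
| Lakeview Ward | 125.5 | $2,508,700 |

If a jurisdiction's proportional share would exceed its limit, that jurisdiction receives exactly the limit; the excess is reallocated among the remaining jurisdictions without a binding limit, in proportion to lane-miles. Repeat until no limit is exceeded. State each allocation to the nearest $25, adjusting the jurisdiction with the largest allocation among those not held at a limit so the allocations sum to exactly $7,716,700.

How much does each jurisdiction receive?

Riverside Zone: $2,003,075 · Pioneer Precinct: $3,204,925 · Lakeview Ward: $2,508,700

Lane-miles total: 185.3.
Proportional shares (ignoring caps): Riverside Zone 957,820.29; Pioneer Precinct 1,532,512.47; Lakeview Ward 5,226,367.24.
Held at cap: Lakeview Ward ($2,508,700); remaining pool $5,208,000 reallocated over remaining lane-miles 59.8.
Redistributed shares: Riverside Zone 2,003,076.92 → $2,003,075; Pioneer Precinct 3,204,923.08 → $3,204,925.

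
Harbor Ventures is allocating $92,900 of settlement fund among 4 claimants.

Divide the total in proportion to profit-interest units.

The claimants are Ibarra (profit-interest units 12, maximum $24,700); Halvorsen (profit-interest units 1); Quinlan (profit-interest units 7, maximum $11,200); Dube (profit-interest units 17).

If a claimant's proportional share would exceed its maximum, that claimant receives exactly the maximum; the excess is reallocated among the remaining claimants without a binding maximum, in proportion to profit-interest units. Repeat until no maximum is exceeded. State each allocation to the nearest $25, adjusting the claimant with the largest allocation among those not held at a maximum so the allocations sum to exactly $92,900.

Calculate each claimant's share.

Combined profit-interest units = 37.
Unconstrained shares: Ibarra 30,129.73; Halvorsen 2,510.81; Quinlan 17,575.68; Dube 42,683.78.
Held at cap: Ibarra ($24,700), Quinlan ($11,200); remaining pool $57,000 reallocated over remaining profit-interest units 18.
Redistributed shares: Halvorsen 3,166.67 → $3,175; Dube 53,833.33 → $53,825.

Ibarra: $24,700; Halvorsen: $3,175; Quinlan: $11,200; Dube: $53,825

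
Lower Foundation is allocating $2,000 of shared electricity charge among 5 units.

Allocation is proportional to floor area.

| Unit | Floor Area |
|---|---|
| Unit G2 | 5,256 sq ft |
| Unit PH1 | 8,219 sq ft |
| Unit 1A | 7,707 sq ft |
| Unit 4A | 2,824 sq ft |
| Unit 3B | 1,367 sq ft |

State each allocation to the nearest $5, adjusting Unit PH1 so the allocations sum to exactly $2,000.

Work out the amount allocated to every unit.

Sum of floor area: 25,373.
Proportional shares: Unit G2 5,256/25,373 × $2,000 = 414.30; Unit PH1 8,219/25,373 × $2,000 = 647.85; Unit 1A 7,707/25,373 × $2,000 = 607.496; Unit 4A 2,824/25,373 × $2,000 = 222.60; Unit 3B 1,367/25,373 × $2,000 = 107.75.
At nearest $5: Unit G2 $415; Unit PH1 $650; Unit 1A $605; Unit 4A $225; Unit 3B $110. Sum = $2,005.
Difference $2,000 − $2,005 = −$5 applied to Unit PH1: Unit PH1 becomes $645.

Unit G2: $415 · Unit PH1: $645 · Unit 1A: $605 · Unit 4A: $225 · Unit 3B: $110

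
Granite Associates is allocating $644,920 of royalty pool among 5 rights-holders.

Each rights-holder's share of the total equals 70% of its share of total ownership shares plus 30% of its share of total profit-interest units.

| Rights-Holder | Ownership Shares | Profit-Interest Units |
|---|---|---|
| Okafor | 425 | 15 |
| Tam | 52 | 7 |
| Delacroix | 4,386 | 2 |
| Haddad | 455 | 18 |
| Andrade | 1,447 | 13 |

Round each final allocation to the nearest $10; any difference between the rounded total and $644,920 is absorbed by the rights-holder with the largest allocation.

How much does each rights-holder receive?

Totals — ownership shares 6,765, profit-interest units 55.
Blended shares (70% ownership shares + 30% profit-interest units): Okafor 0.1258; Tam 0.0436; Delacroix 0.4647; Haddad 0.1453; Andrade 0.2206.
Proportional shares: Okafor 81,127.41; Tam 28,094.30; Delacroix 299,723.35; Haddad 93,682.61; Andrade 142,292.33.
After rounding ($10): Okafor $81,130; Tam $28,090; Delacroix $299,720; Haddad $93,680; Andrade $142,290. Sum = $644,910.
Difference $644,920 − $644,910 = +$10 applied to largest allocation (Delacroix): Delacroix becomes $299,730.

Okafor: $81,130; Tam: $28,090; Delacroix: $299,730; Haddad: $93,680; Andrade: $142,290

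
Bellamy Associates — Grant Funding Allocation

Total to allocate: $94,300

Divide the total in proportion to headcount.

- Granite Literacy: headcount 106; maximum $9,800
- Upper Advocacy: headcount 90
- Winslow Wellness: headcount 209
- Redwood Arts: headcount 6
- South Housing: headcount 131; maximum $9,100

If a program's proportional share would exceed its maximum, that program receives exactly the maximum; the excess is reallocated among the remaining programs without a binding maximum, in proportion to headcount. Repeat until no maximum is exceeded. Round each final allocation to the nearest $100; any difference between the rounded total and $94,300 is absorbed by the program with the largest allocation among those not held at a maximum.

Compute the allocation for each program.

Combined headcount = 542.
Unconstrained shares: Granite Literacy 18,442.44; Upper Advocacy 15,658.67; Winslow Wellness 36,362.92; Redwood Arts 1,043.91; South Housing 22,792.07.
Cap binds for Granite Literacy ($9,800), South Housing ($9,100); residual $75,400 reallocated over remaining headcount 305.
Redistributed shares: Upper Advocacy 22,249.18 → $22,200; Winslow Wellness 51,667.54 → $51,700; Redwood Arts 1,483.28 → $1,500.

Granite Literacy: $9,800 · Upper Advocacy: $22,200 · Winslow Wellness: $51,700 · Redwood Arts: $1,500 · South Housing: $9,100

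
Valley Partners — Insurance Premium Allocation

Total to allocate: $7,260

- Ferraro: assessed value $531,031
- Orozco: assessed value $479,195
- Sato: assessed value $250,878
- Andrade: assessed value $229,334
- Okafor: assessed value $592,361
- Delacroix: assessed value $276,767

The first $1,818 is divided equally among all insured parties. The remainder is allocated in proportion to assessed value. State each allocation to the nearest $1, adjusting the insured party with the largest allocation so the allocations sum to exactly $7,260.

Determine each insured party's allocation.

Ferraro: $1,528 | Orozco: $1,408 | Sato: $882 | Andrade: $832 | Okafor: $1,669 | Delacroix: $941

First tranche $1,818 split equally: $303 each.
Remainder $5,442 by assessed value (total 2,359,566): Ferraro 1,224.75 → $1,225; Orozco 1,105.19 → $1,105; Sato 578.61 → $579; Andrade 528.93 → $529; Okafor 1,366.20 → $1,366; Delacroix 638.32 → $638.
Totals: Ferraro $303 + $1,225 = $1,528; Orozco $303 + $1,105 = $1,408; Sato $303 + $579 = $882; Andrade $303 + $529 = $832; Okafor $303 + $1,366 = $1,669; Delacroix $303 + $638 = $941.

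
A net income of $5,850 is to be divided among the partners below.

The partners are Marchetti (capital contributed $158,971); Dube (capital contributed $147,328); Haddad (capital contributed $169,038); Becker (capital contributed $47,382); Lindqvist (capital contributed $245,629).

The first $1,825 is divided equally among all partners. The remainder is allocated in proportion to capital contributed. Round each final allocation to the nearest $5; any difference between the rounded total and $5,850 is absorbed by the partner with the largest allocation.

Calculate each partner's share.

Equal tier: $1,825 ÷ 5 = $365 apiece.
Remainder $4,025 by capital contributed (total 768,348): Marchetti 832.77 → $835; Dube 771.78 → $770; Haddad 885.51 → $885; Becker 248.21 → $250; Lindqvist 1,286.73 → $1,285.
Totals: Marchetti $365 + $835 = $1,200; Dube $365 + $770 = $1,135; Haddad $365 + $885 = $1,250; Becker $365 + $250 = $615; Lindqvist $365 + $1,285 = $1,650.

Marchetti: $1,200 | Dube: $1,135 | Haddad: $1,250 | Becker: $615 | Lindqvist: $1,650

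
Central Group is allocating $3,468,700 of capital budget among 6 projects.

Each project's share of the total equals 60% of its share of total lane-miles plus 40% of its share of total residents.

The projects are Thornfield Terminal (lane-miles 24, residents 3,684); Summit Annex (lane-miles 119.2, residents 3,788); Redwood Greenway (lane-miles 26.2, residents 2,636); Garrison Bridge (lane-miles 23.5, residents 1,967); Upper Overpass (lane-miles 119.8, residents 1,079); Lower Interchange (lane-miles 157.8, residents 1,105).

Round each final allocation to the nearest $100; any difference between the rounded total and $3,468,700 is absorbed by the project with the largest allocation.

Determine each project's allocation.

Totals — lane-miles 470.5, residents 14,259.
Blended shares (60% lane-miles + 40% residents): Thornfield Terminal 0.1340; Summit Annex 0.2583; Redwood Greenway 0.1074; Garrison Bridge 0.0851; Upper Overpass 0.1830; Lower Interchange 0.2322.
Proportional shares: Thornfield Terminal 464,635.81; Summit Annex 895,865.36; Redwood Greenway 372,391.11; Garrison Bridge 295,350.45; Upper Overpass 634,918.64; Lower Interchange 805,538.62.
Rounded to nearest $100: Thornfield Terminal $464,600; Summit Annex $895,900; Redwood Greenway $372,400; Garrison Bridge $295,400; Upper Overpass $634,900; Lower Interchange $805,500. Sum = $3,468,700.
No rounding difference to absorb.

Thornfield Terminal: $464,600 · Summit Annex: $895,900 · Redwood Greenway: $372,400 · Garrison Bridge: $295,400 · Upper Overpass: $634,900 · Lower Interchange: $805,500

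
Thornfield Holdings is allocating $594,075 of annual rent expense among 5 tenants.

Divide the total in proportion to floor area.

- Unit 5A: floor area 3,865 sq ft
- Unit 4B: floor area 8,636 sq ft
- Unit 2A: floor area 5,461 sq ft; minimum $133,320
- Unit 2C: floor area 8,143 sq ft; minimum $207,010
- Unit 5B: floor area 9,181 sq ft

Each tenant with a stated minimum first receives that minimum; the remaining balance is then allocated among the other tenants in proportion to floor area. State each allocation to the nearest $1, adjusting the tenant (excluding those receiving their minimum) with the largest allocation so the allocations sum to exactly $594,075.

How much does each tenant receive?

Unit 5A: $45,232 · Unit 4B: $101,067 · Unit 2A: $133,320 · Unit 2C: $207,010 · Unit 5B: $107,446

Fund the minimums — Unit 2A $133,320; Unit 2C $207,010. Remaining pool $253,745.
Remaining pool split over remaining floor area 21,682: Unit 5A 45,232.19 → $45,232; Unit 4B 101,067.33 → $101,067; Unit 5B 107,445.48 → $107,445.
Rounding difference +$1 applied to Unit 5B → $107,446.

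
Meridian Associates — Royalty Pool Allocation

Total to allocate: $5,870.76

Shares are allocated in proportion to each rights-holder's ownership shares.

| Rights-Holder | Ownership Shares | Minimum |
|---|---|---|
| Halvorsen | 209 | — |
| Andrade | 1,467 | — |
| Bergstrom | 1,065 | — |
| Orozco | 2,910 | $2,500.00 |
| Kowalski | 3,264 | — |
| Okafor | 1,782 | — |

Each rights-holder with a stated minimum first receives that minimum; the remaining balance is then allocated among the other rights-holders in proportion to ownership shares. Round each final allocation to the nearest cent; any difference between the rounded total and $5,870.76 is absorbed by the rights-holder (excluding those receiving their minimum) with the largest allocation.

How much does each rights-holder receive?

Guaranteed amounts: Orozco $2,500.00. Residual $3,370.76.
Residual split over remaining ownership shares 7,787: Halvorsen 90.4699 → $90.47; Andrade 635.0205 → $635.02; Bergstrom 461.0067 → $461.01; Kowalski 1,412.8882 → $1,412.89; Okafor 771.3746 → $771.37.

Halvorsen: $90.47 | Andrade: $635.02 | Bergstrom: $461.01 | Orozco: $2,500.00 | Kowalski: $1,412.89 | Okafor: $771.37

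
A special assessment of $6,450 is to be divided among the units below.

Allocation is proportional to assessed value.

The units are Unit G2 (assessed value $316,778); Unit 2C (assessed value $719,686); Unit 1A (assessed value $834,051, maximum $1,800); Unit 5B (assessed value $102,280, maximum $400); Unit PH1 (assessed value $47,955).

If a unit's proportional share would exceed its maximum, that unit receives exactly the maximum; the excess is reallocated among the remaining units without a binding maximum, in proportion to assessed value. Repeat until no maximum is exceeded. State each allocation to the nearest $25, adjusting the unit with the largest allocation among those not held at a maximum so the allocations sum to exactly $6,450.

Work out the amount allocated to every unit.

Sum of assessed value: 2,020,750.
Proportional shares (ignoring caps): Unit G2 1,011.12; Unit 2C 2,297.15; Unit 1A 2,662.19; Unit 5B 326.47; Unit PH1 153.07.
Cap binds for Unit 1A ($1,800); remaining pool $4,650 reallocated over remaining assessed value 1,186,699.
Cap binds for Unit 5B ($400); remaining pool $4,250 reallocated over remaining assessed value 1,084,419.
Redistributed shares: Unit G2 1,241.50 → $1,250; Unit 2C 2,820.56 → $2,825; Unit PH1 187.94 → $200.
Rounding difference −$25 applied to Unit 2C → $2,800.

Unit G2: $1,250; Unit 2C: $2,800; Unit 1A: $1,800; Unit 5B: $400; Unit PH1: $200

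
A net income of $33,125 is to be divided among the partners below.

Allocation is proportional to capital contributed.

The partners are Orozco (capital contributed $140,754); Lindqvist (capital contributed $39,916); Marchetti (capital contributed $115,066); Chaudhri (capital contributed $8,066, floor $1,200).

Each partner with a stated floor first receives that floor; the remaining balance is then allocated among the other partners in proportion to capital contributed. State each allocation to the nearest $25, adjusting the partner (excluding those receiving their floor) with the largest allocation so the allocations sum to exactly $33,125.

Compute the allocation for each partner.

Orozco: $15,200 · Lindqvist: $4,300 · Marchetti: $12,425 · Chaudhri: $1,200

Fund the minimums — Chaudhri $1,200. Remaining pool $31,925.
Remaining pool split over remaining capital contributed 295,736: Orozco 15,194.54 → $15,200; Lindqvist 4,308.97 → $4,300; Marchetti 12,421.49 → $12,425.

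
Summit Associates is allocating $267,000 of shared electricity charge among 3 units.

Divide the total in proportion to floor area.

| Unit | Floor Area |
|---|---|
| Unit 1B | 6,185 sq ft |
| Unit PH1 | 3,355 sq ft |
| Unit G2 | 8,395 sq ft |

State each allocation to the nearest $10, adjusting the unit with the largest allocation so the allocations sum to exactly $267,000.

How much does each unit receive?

Unit 1B: $92,080 · Unit PH1: $49,950 · Unit G2: $124,970

Combined floor area = 17,935.
Unrounded shares: Unit 1B 6,185/17,935 × $267,000 = 92,076.67; Unit PH1 3,355/17,935 × $267,000 = 49,946.19; Unit G2 8,395/17,935 × $267,000 = 124,977.14.
After rounding ($10): Unit 1B $92,080; Unit PH1 $49,950; Unit G2 $124,980. Sum = $267,010.
Difference $267,000 − $267,010 = −$10 applied to largest allocation (Unit G2): Unit G2 becomes $124,970.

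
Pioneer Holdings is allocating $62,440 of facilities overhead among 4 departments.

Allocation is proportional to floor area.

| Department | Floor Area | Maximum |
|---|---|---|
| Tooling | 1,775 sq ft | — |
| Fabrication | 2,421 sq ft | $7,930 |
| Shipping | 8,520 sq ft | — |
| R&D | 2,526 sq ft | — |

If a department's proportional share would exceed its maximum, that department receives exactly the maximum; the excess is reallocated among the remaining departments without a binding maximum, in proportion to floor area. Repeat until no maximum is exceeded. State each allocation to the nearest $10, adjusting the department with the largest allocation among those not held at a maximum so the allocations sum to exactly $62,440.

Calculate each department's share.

Tooling: $7,550; Fabrication: $7,930; Shipping: $36,220; R&D: $10,740

Floor area total: 15,242.
Unconstrained shares: Tooling 7,271.42; Fabrication 9,917.81; Shipping 34,902.82; R&D 10,347.95.
Capped: Fabrication ($7,930); balance $54,510 reallocated over remaining floor area 12,821.
Redistributed shares: Tooling 7,546.62 → $7,550; Shipping 36,223.79 → $36,220; R&D 10,739.59 → $10,740.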